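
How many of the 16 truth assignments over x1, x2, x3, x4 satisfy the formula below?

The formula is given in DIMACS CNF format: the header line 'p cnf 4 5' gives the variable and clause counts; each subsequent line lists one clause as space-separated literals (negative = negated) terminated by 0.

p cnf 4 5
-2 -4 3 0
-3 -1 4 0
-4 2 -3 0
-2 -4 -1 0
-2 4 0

There are 2^4 = 16 truth assignments over (x1, x2, x3, x4).
Check each against the 5 clauses (columns in the order x1, x2, x3, x4):
  F F F F  ✓ satisfies all
  F F F T  ✓ satisfies all
  F F T F  ✓ satisfies all
  F F T T  ✗ fails (¬x4 ∨ x2 ∨ ¬x3)
  F T F F  ✗ fails (¬x2 ∨ x4)
  F T F T  ✗ fails (¬x2 ∨ ¬x4 ∨ x3)
  F T T F  ✗ fails (¬x2 ∨ x4)
  F T T T  ✓ satisfies all
  T F F F  ✓ satisfies all
  T F F T  ✓ satisfies all
  T F T F  ✗ fails (¬x3 ∨ ¬x1 ∨ x4)
  T F T T  ✗ fails (¬x4 ∨ x2 ∨ ¬x3)
  T T F F  ✗ fails (¬x2 ∨ x4)
  T T F T  ✗ fails (¬x2 ∨ ¬x4 ∨ x3)
  T T T F  ✗ fails (¬x3 ∨ ¬x1 ∨ x4)
  T T T T  ✗ fails (¬x2 ∨ ¬x4 ∨ ¬x1)
6 of the 16 rows are models.

6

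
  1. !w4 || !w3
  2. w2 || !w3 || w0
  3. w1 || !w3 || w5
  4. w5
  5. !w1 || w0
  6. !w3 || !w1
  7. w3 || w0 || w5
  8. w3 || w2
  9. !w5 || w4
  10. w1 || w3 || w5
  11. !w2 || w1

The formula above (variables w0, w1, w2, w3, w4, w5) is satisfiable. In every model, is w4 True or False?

True

Suppose w4 = false.
(w5) alone gives w5 = true.
Now (!w5) is unsatisfied and unit — conflict.
So every satisfying assignment has w4 = True.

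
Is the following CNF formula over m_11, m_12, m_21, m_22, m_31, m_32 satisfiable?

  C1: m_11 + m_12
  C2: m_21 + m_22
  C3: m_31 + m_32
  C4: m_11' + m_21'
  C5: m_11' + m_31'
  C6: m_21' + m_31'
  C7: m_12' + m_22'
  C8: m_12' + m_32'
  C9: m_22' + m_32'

Unsatisfiable

Branch on m_11: set m_11 = 1.
(m_21') alone gives m_21 = 0.
(m_22) alone gives m_22 = 1.
(m_31') alone gives m_31 = 0.
(m_32) alone gives m_32 = 1.
But (m_32') is also a unit clause — contradiction.
Backtrack on m_11: now try m_11 = 0.
(m_12) alone gives m_12 = 1.
(m_22') alone gives m_22 = 0.
(m_21) alone gives m_21 = 1.
(m_31') alone gives m_31 = 0.
(m_32) alone gives m_32 = 1.
But (m_32') is also a unit clause — contradiction.
Either choice for m_11 ends in contradiction.
No assignment satisfies every clause.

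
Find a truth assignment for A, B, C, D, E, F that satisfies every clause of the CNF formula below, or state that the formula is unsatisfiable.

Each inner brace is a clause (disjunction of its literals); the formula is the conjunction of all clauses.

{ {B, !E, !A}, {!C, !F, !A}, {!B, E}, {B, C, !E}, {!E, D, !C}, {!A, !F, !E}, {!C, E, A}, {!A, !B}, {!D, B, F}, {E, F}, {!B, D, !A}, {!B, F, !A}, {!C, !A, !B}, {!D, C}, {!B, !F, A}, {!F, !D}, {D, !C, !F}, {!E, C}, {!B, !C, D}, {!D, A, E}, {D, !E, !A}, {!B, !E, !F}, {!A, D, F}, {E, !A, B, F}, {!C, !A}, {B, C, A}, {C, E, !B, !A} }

A: false; B: true; C: true; D: true; E: true; F: false

Suppose B = true.
(E) alone gives E = true.
(!A) alone gives A = false.
(!F) alone gives F = false.
(C) alone gives C = true.
(D) alone gives D = true.
Every clause now holds.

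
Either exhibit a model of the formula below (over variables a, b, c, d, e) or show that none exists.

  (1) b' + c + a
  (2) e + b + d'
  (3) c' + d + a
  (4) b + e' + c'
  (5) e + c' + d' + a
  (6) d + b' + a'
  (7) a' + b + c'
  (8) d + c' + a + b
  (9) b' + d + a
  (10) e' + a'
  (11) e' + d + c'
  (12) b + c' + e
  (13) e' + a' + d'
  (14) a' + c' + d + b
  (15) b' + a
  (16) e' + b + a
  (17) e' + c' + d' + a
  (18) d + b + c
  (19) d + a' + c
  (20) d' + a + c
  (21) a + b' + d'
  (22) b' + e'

Branch on e: set e = 0.
Branch on b: set b = 1.
(a) alone gives a = 1.
(d) alone gives d = 1.
No clause remains; c is free.

a=1; b=1; c=1; d=1; e=0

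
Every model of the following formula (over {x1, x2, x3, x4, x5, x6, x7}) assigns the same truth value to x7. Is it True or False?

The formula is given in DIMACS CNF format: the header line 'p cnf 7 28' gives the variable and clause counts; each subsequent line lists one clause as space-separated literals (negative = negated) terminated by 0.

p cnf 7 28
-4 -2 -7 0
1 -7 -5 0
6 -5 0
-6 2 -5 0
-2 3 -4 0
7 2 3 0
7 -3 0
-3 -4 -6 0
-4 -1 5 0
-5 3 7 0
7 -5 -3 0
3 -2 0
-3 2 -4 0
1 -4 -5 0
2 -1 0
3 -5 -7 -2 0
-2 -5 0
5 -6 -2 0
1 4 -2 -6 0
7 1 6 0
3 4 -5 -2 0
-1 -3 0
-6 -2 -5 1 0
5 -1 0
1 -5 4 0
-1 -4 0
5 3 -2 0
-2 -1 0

True

Suppose x7 = False.
From the singleton clause (¬x3), x3 = False.
From the singleton clause (x2), x2 = True.
But (¬x2) is also a unit clause — contradiction.
So every satisfying assignment has x7 = True.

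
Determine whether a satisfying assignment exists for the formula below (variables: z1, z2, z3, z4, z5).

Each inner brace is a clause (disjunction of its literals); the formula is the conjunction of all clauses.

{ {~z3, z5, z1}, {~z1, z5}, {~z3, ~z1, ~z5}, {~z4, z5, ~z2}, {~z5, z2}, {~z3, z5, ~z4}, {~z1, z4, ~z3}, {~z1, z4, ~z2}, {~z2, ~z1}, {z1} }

No

(z1) alone gives z1 = 1.
(z5) alone gives z5 = 1.
(~z3) alone gives z3 = 0.
(z2) alone gives z2 = 1.
Now (~z2) is unsatisfied and unit — conflict.
No assignment satisfies every clause.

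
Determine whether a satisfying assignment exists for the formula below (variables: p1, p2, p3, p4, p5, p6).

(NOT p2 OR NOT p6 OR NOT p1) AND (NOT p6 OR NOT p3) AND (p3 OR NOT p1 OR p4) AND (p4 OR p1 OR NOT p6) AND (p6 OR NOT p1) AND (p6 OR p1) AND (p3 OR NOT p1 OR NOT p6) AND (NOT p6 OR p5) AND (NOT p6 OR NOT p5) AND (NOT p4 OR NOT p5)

No

Suppose p6 = false.
The clause (NOT p1) is unit, so p1 = false.
Now (p1) is unsatisfied and unit — conflict.
Backtrack on p6: now try p6 = true.
The clause (NOT p3) is unit, so p3 = false.
The clause (NOT p1) is unit, so p1 = false.
The clause (p4) is unit, so p4 = true.
The clause (p5) is unit, so p5 = true.
Now (NOT p5) is unsatisfied and unit — conflict.
Neither p6 = true nor p6 = false works.
No assignment satisfies every clause.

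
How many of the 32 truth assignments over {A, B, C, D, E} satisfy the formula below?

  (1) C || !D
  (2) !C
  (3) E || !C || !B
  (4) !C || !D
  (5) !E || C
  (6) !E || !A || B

There are 2^5 = 32 truth assignments over (A, B, C, D, E).
Split on A. With A = true, the clauses containing A are satisfied and !A drops from the rest; 2 of the 2^4 = 16 assignments to the other variables satisfy what remains.
With A = false, by the same count on the reduced clause set, 2 assignments work.
(One model: A=F, B=F, C=F, D=F, E=F.)
Total: 2 + 2 = 4.

4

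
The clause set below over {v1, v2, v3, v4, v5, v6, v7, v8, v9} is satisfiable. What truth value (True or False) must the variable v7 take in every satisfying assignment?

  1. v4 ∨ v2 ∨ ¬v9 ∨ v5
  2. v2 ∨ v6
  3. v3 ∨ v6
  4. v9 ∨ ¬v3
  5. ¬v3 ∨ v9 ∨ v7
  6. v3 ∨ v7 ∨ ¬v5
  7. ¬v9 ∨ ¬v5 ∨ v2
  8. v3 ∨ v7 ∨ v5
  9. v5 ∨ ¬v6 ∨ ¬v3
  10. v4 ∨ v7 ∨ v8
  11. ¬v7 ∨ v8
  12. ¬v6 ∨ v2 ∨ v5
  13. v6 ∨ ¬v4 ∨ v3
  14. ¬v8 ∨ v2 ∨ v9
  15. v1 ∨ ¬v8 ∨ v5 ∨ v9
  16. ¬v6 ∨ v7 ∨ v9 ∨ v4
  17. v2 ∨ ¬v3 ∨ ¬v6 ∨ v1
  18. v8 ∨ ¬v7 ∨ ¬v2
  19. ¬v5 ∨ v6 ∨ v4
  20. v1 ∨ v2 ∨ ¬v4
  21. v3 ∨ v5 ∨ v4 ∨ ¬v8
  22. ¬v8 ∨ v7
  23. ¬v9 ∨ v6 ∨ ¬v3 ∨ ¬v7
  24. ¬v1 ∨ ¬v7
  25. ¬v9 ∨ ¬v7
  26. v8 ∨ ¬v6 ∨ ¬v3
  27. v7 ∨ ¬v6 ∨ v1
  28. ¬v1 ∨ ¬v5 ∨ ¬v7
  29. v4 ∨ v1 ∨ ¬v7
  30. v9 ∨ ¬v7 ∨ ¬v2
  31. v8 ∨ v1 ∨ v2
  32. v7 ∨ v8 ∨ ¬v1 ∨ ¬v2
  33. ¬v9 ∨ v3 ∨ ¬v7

Suppose v7 = True.
Unit clause (v8) forces v8 = True.
Unit clause (¬v1) forces v1 = False.
Unit clause (¬v9) forces v9 = False.
Unit clause (¬v3) forces v3 = False.
Unit clause (v6) forces v6 = True.
Unit clause (v2) forces v2 = True.
That conflicts with the unit clause (¬v2).
So every satisfying assignment has v7 = False.

False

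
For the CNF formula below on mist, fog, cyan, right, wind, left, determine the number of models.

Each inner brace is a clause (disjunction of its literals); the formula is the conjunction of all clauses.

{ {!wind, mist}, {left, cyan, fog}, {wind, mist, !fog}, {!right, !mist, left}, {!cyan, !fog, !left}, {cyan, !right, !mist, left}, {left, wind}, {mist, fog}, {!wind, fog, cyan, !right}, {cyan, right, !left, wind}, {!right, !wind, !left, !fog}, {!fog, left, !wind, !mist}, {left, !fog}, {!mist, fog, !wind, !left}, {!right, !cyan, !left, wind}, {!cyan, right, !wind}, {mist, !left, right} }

4

There are 2^6 = 64 truth assignments over (mist, fog, cyan, right, wind, left).
Split on cyan. With cyan = true, the clauses containing cyan are satisfied and !cyan drops from the rest; 1 of the 2^5 = 32 assignments to the other variables satisfy what remains.
With cyan = false, by the same count on the reduced clause set, 3 assignments work.
(One model: mist=T, fog=F, cyan=F, right=T, wind=F, left=T.)
Total: 1 + 3 = 4.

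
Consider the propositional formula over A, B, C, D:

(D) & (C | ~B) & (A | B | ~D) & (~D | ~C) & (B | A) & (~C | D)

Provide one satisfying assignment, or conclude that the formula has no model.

A=1,  B=0,  C=0,  D=1

(D) alone gives D = 1.
(~C) alone gives C = 0.
(~B) alone gives B = 0.
(A) alone gives A = 1.
This assignment satisfies each clause.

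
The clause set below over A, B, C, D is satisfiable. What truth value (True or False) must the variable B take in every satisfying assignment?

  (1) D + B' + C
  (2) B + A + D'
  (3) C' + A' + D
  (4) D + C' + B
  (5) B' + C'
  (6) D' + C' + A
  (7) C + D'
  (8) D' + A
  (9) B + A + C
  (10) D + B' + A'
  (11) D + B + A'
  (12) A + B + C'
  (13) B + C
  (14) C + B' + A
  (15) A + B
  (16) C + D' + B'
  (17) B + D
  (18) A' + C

Suppose B = 1.
(C') alone gives C = 0.
(D) alone gives D = 1.
But (D') is also a unit clause — contradiction.
So every satisfying assignment has B = False.

False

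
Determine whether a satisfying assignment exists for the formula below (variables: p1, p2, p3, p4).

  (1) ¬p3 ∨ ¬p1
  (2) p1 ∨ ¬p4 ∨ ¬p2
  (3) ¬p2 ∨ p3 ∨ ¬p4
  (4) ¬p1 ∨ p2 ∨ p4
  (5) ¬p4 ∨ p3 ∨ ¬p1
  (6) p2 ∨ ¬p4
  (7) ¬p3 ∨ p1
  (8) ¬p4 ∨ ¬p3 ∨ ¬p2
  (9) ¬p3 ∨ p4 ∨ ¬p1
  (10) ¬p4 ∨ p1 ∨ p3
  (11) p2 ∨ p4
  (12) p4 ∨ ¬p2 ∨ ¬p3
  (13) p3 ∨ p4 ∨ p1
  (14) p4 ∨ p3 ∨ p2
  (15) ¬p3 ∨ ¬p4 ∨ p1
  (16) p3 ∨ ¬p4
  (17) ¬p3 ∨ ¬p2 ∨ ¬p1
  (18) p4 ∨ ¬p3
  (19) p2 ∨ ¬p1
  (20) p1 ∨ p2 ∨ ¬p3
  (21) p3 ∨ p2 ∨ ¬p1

Yes

Suppose p3 = False.
From the singleton clause (¬p4), p4 = False.
From the singleton clause (p2), p2 = True.
From the singleton clause (p1), p1 = True.
All clauses are satisfied.
A satisfying assignment: p1 ↦ True, p2 ↦ True, p3 ↦ False, p4 ↦ False.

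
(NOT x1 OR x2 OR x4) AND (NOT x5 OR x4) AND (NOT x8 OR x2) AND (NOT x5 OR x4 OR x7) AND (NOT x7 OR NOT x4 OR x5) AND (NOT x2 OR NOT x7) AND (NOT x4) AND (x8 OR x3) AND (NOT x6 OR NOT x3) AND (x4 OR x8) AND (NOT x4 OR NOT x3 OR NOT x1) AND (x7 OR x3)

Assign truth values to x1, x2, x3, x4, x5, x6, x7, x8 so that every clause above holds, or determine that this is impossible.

Unit clause (NOT x4) forces x4 = false.
Unit clause (NOT x5) forces x5 = false.
Unit clause (x8) forces x8 = true.
Unit clause (x2) forces x2 = true.
Unit clause (NOT x7) forces x7 = false.
Unit clause (x3) forces x3 = true.
Unit clause (NOT x6) forces x6 = false.
No clause remains; x1 is free.

x1 ↦ false,  x2 ↦ true,  x3 ↦ true,  x4 ↦ false,  x5 ↦ false,  x6 ↦ false,  x7 ↦ false,  x8 ↦ true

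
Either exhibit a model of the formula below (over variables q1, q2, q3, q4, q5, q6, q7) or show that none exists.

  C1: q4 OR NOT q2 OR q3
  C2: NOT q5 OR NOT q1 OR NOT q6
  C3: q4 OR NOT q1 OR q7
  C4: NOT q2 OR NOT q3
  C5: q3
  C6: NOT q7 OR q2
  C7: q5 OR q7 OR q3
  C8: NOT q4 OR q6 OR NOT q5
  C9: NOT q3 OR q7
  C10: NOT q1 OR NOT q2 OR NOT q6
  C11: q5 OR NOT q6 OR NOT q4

From the singleton clause (q3), q3 = true.
From the singleton clause (NOT q2), q2 = false.
From the singleton clause (NOT q7), q7 = false.
Now (q7) is unsatisfied and unit — conflict.

UNSATISFIABLE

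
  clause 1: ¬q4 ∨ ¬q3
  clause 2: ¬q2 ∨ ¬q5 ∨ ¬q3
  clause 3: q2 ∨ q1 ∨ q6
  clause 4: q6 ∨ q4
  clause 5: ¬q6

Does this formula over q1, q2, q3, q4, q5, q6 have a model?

Yes

Unit clause (¬q6) forces q6 = False.
Unit clause (q4) forces q4 = True.
Unit clause (¬q3) forces q3 = False.
Suppose q2 = True.
No clause remains; q1, q5 are free.
A satisfying assignment: q1 ↦ True, q2 ↦ True, q3 ↦ False, q4 ↦ True, q5 ↦ False, q6 ↦ False.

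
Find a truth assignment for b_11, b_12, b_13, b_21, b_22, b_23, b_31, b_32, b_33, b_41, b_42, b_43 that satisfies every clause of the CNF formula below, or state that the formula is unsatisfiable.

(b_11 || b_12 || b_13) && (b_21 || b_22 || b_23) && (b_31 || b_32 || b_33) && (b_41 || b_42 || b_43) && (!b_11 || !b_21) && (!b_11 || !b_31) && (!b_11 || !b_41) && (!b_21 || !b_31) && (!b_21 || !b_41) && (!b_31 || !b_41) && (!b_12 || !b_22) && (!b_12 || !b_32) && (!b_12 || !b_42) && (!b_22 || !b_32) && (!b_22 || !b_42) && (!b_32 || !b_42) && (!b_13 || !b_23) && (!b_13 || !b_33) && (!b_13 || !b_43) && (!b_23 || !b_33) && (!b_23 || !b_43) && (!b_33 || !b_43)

UNSATISFIABLE

Case b_11 = false:
Case b_12 = true:
(!b_22) alone gives b_22 = false.
(!b_32) alone gives b_32 = false.
(!b_42) alone gives b_42 = false.
Case b_21 = true:
(!b_31) alone gives b_31 = false.
(b_33) alone gives b_33 = true.
(!b_41) alone gives b_41 = false.
(b_43) alone gives b_43 = true.
That conflicts with the unit clause (!b_43).
So b_21 must be the other value — set b_21 = false.
(b_23) alone gives b_23 = true.
(!b_13) alone gives b_13 = false.
(!b_33) alone gives b_33 = false.
(b_31) alone gives b_31 = true.
(!b_41) alone gives b_41 = false.
(b_43) alone gives b_43 = true.
That conflicts with the unit clause (!b_43).
Neither b_21 = true nor b_21 = false works.
So b_12 must be the other value — set b_12 = false.
(b_13) alone gives b_13 = true.
(!b_23) alone gives b_23 = false.
(!b_33) alone gives b_33 = false.
(!b_43) alone gives b_43 = false.
Case b_21 = true:
(!b_31) alone gives b_31 = false.
(b_32) alone gives b_32 = true.
(!b_41) alone gives b_41 = false.
(b_42) alone gives b_42 = true.
That conflicts with the unit clause (!b_42).
So b_21 must be the other value — set b_21 = false.
(b_22) alone gives b_22 = true.
(!b_32) alone gives b_32 = false.
(b_31) alone gives b_31 = true.
(!b_41) alone gives b_41 = false.
(b_42) alone gives b_42 = true.
That conflicts with the unit clause (!b_42).
Neither b_21 = true nor b_21 = false works.
Neither b_12 = true nor b_12 = false works.
So b_11 must be the other value — set b_11 = true.
(!b_21) alone gives b_21 = false.
(!b_31) alone gives b_31 = false.
(!b_41) alone gives b_41 = false.
Case b_22 = true:
(!b_12) alone gives b_12 = false.
(!b_32) alone gives b_32 = false.
(b_33) alone gives b_33 = true.
(!b_42) alone gives b_42 = false.
(b_43) alone gives b_43 = true.
That conflicts with the unit clause (!b_43).
So b_22 must be the other value — set b_22 = false.
(b_23) alone gives b_23 = true.
(!b_13) alone gives b_13 = false.
(!b_33) alone gives b_33 = false.
(b_32) alone gives b_32 = true.
(!b_12) alone gives b_12 = false.
(!b_42) alone gives b_42 = false.
(b_43) alone gives b_43 = true.
That conflicts with the unit clause (!b_43).
Neither b_22 = true nor b_22 = false works.
Neither b_11 = true nor b_11 = false works.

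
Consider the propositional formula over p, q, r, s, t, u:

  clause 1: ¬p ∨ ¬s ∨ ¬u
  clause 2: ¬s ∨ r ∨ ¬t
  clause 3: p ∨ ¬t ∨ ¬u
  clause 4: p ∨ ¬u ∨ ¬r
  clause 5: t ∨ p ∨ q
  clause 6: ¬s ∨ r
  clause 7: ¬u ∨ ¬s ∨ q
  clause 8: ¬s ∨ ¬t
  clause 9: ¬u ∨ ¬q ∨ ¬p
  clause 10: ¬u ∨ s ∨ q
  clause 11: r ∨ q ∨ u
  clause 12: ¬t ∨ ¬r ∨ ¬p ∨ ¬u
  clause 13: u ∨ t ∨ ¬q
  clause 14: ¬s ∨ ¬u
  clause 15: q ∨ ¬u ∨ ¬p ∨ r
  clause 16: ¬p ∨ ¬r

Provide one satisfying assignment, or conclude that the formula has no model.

p ↦ False,  q ↦ True,  r ↦ True,  s ↦ False,  t ↦ True,  u ↦ False

Branch on s: set s = False.
Branch on u: set u = False.
Branch on r: set r = True.
Unit clause (¬p) forces p = False.
Branch on t: set t = True.
No clause remains; q is free.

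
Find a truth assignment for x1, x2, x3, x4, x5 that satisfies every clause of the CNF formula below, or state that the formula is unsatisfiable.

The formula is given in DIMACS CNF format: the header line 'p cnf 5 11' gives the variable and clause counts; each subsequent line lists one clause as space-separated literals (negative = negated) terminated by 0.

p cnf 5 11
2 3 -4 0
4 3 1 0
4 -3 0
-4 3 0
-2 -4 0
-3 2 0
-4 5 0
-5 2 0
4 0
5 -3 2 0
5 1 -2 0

(x4) alone gives x4 = True.
(x3) alone gives x3 = True.
(¬x2) alone gives x2 = False.
Now (x2) is unsatisfied and unit — conflict.

UNSATISFIABLE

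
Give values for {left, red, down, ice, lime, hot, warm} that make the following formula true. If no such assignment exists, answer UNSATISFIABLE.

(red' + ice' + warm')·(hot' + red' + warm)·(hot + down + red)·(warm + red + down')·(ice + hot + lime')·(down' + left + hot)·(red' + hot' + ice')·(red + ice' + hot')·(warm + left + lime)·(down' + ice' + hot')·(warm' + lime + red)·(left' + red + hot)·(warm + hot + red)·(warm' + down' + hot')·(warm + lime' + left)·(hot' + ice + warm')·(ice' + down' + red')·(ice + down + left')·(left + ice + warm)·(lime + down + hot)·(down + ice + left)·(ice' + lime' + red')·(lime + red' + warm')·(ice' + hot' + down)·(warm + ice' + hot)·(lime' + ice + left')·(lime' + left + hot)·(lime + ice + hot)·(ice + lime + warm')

UNSATISFIABLE

Branch on red: set red = 0.
Branch on hot: set hot = 1.
From the singleton clause (ice'), ice = 0.
From the singleton clause (warm'), warm = 0.
From the singleton clause (down'), down = 0.
From the singleton clause (left'), left = 0.
That conflicts with the unit clause (left).
So hot must be the other value — set hot = 0.
From the singleton clause (down), down = 1.
From the singleton clause (warm), warm = 1.
From the singleton clause (left), left = 1.
That conflicts with the unit clause (left').
Both values of hot lead to a conflict.
So red must be the other value — set red = 1.
Branch on ice: set ice = 0.
Branch on hot: set hot = 0.
From the singleton clause (lime'), lime = 0.
That conflicts with the unit clause (lime).
So hot must be the other value — set hot = 1.
From the singleton clause (warm), warm = 1.
That conflicts with the unit clause (warm').
Both values of hot lead to a conflict.
So ice must be the other value — set ice = 1.
From the singleton clause (warm'), warm = 0.
From the singleton clause (hot'), hot = 0.
That conflicts with the unit clause (hot).
Both values of ice lead to a conflict.
Both values of red lead to a conflict.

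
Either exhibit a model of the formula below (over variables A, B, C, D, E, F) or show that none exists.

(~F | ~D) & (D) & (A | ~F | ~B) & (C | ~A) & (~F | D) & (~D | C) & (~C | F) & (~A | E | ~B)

Unit clause (D) forces D = 1.
Unit clause (~F) forces F = 0.
Unit clause (C) forces C = 1.
But (~C) is also a unit clause — contradiction.

UNSATISFIABLE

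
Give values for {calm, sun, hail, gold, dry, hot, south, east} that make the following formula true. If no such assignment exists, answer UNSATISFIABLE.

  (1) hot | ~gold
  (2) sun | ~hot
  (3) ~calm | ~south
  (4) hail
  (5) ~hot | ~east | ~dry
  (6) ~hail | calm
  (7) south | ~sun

calm ↦ 1; sun ↦ 0; hail ↦ 1; gold ↦ 0; dry ↦ 0; hot ↦ 0; south ↦ 0; east ↦ 1

Unit clause (hail) forces hail = 1.
Unit clause (calm) forces calm = 1.
Unit clause (~south) forces south = 0.
Unit clause (~sun) forces sun = 0.
Unit clause (~hot) forces hot = 0.
Unit clause (~gold) forces gold = 0.
No clause remains; dry, east are free.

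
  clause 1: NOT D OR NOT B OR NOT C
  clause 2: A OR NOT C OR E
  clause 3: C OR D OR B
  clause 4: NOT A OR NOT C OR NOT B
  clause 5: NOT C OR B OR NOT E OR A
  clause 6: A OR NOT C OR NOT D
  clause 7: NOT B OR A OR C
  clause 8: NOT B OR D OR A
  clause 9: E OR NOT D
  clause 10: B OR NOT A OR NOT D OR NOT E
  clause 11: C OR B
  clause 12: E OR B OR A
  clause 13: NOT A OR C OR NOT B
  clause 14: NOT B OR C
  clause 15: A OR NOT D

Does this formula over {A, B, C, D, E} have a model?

Branch on E: set E = true.
Branch on C: set C = true.
Branch on D: set D = false.
Branch on A: set A = true.
From the singleton clause (NOT B), B = false.
This assignment satisfies each clause.
A satisfying assignment: A: true,  B: false,  C: true,  D: false,  E: true.

Satisfiable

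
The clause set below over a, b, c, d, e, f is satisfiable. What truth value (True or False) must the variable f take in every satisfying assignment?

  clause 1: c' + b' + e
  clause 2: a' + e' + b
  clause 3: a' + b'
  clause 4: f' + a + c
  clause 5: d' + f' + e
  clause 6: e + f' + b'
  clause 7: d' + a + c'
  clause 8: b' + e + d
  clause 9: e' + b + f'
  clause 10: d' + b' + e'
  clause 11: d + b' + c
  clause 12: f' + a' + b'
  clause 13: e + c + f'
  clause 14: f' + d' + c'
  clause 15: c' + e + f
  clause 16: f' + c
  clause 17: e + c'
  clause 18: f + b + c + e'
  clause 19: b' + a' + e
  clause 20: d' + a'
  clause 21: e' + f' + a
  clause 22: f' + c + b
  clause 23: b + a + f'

Suppose f = 1.
(c) alone gives c = 1.
(d') alone gives d = 0.
(e) alone gives e = 1.
(b) alone gives b = 1.
(a') alone gives a = 0.
Now (a) is unsatisfied and unit — conflict.
So every satisfying assignment has f = False.

False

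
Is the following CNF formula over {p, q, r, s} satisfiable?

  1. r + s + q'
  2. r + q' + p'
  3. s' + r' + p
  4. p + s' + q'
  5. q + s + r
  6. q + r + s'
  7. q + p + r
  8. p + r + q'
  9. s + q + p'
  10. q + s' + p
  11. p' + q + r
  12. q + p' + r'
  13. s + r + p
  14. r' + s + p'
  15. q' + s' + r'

Satisfiable

Try r = 1.
Try s = 0.
From the singleton clause (p'), p = 0.
No clause remains; q is free.
A satisfying assignment: p=0,  q=1,  r=1,  s=0.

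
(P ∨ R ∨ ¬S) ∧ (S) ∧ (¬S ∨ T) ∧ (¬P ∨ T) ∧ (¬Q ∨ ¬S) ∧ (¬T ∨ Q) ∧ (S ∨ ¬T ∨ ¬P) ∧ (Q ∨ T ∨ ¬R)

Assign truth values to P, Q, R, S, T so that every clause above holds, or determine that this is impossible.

Unit clause (S) forces S = True.
Unit clause (T) forces T = True.
Unit clause (¬Q) forces Q = False.
Now (Q) is unsatisfied and unit — conflict.

UNSATISFIABLE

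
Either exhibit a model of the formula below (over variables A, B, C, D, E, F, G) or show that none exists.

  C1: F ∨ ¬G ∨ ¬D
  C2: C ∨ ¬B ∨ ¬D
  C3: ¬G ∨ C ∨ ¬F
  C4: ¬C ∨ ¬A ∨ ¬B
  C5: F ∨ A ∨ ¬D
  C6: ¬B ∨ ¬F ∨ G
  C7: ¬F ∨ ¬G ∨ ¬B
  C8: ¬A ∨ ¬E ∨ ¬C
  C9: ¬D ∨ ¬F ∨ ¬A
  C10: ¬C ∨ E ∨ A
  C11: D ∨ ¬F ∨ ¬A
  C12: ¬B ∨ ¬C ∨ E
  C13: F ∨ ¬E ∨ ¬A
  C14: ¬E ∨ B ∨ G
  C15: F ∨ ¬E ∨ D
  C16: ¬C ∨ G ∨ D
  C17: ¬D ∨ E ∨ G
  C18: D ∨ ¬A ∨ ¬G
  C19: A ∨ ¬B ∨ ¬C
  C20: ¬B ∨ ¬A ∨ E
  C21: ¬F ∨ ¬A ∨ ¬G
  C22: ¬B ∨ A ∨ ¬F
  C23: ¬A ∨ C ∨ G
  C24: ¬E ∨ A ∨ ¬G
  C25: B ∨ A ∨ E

A=False, B=True, C=False, D=False, E=False, F=False, G=False

Branch on F: set F = False.
Branch on G: set G = False.
Branch on A: set A = False.
The clause (¬D) is unit, so D = False.
The clause (¬E) is unit, so E = False.
The clause (¬C) is unit, so C = False.
The clause (B) is unit, so B = True.
Every clause now holds.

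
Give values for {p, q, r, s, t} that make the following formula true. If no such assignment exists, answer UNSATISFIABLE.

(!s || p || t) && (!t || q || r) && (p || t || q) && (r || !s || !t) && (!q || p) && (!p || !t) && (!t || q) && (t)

UNSATISFIABLE

From the singleton clause (t), t = true.
From the singleton clause (!p), p = false.
From the singleton clause (!q), q = false.
Now (q) is unsatisfied and unit — conflict.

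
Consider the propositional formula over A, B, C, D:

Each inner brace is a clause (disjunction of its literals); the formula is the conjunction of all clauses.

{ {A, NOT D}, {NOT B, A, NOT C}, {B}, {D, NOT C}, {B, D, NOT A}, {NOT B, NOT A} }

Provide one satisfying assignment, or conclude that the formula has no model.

From the singleton clause (B), B = true.
From the singleton clause (NOT A), A = false.
From the singleton clause (NOT D), D = false.
From the singleton clause (NOT C), C = false.
Every clause now holds.

A: false,  B: true,  C: false,  D: false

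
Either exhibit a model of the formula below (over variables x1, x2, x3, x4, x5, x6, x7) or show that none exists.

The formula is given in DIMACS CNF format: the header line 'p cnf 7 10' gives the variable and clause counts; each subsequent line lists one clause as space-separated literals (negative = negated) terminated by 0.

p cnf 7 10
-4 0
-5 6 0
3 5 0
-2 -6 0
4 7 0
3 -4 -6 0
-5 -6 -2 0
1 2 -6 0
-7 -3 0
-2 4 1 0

x1 ↦ True; x2 ↦ False; x3 ↦ False; x4 ↦ False; x5 ↦ True; x6 ↦ True; x7 ↦ True

From the singleton clause (¬x4), x4 = False.
From the singleton clause (x7), x7 = True.
From the singleton clause (¬x3), x3 = False.
From the singleton clause (x5), x5 = True.
From the singleton clause (x6), x6 = True.
From the singleton clause (¬x2), x2 = False.
From the singleton clause (x1), x1 = True.
Every clause now holds.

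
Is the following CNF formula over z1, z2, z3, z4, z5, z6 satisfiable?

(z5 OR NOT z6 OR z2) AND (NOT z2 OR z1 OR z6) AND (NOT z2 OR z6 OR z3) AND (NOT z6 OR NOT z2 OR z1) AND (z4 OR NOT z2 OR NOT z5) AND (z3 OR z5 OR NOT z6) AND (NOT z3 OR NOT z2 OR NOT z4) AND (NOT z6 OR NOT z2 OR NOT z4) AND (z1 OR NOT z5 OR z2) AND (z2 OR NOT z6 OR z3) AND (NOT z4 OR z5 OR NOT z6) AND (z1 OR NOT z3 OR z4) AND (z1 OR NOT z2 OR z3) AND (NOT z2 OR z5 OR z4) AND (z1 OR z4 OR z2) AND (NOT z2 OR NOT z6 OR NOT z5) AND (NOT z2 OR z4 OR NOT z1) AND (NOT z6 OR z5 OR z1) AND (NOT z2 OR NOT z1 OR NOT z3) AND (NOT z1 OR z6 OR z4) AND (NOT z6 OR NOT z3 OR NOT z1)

Yes

Suppose z5 = false.
Suppose z6 = false.
Suppose z2 = false.
Suppose z1 = true.
Unit clause (z4) forces z4 = true.
No clause remains; z3 is free.
A satisfying assignment: z1: true, z2: false, z3: true, z4: true, z5: false, z6: false.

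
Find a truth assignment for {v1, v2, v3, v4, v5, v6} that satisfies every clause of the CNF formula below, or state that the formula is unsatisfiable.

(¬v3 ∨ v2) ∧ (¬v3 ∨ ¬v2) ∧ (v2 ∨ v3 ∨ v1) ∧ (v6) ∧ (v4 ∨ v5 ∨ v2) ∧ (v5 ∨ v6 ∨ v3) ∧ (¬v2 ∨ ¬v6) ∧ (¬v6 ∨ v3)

UNSATISFIABLE

From the singleton clause (v6), v6 = True.
From the singleton clause (¬v2), v2 = False.
From the singleton clause (¬v3), v3 = False.
That conflicts with the unit clause (v3).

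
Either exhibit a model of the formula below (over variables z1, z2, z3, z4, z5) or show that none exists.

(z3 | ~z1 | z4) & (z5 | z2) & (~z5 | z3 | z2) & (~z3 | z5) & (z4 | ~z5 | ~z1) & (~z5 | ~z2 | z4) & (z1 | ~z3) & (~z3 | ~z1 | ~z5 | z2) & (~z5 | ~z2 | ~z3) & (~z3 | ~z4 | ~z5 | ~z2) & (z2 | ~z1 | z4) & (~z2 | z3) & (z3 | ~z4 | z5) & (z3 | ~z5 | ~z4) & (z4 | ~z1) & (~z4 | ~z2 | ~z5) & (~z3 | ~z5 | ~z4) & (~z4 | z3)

Branch on z5: set z5 = 1.
Branch on z3: set z3 = 1.
Unit clause (z1) forces z1 = 1.
Unit clause (z4) forces z4 = 1.
That conflicts with the unit clause (~z4).
So z3 must be the other value — set z3 = 0.
Unit clause (z2) forces z2 = 1.
That conflicts with the unit clause (~z2).
Neither z3 = 1 nor z3 = 0 works.
So z5 must be the other value — set z5 = 0.
Unit clause (z2) forces z2 = 1.
Unit clause (~z3) forces z3 = 0.
That conflicts with the unit clause (z3).
Neither z5 = 1 nor z5 = 0 works.

UNSATISFIABLE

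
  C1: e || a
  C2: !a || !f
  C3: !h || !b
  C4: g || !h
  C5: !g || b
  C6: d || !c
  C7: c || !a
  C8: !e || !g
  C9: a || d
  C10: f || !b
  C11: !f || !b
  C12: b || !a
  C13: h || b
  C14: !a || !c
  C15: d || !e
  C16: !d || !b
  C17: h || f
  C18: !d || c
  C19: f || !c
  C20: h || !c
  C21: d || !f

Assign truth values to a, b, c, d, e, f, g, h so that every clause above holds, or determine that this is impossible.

UNSATISFIABLE

Suppose e = true.
(!g) alone gives g = false.
(!h) alone gives h = false.
(b) alone gives b = true.
(f) alone gives f = true.
Now (!f) is unsatisfied and unit — conflict.
That branch fails; take e = false instead.
(a) alone gives a = true.
(!f) alone gives f = false.
(c) alone gives c = true.
Now (!c) is unsatisfied and unit — conflict.
Both values of e lead to a conflict.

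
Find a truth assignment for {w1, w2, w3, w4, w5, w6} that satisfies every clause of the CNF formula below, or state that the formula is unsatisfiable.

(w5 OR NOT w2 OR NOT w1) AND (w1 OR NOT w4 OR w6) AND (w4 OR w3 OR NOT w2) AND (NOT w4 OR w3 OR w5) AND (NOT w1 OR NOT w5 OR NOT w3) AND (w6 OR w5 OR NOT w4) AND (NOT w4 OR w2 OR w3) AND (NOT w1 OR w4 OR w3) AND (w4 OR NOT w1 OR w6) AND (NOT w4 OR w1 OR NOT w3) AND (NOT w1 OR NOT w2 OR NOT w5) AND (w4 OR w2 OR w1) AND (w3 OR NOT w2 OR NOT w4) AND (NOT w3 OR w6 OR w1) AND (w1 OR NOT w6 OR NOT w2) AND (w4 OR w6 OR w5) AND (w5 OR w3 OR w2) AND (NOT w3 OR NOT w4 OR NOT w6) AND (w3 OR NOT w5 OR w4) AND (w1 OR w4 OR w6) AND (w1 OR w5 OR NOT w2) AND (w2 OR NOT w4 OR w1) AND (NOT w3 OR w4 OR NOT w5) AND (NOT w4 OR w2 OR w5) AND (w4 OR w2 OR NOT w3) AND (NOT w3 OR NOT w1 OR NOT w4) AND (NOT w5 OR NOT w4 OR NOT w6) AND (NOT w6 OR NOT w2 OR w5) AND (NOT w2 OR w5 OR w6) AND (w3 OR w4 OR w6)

UNSATISFIABLE

Suppose w5 = true.
Suppose w1 = false.
Suppose w4 = false.
Unit clause (w2) forces w2 = true.
Unit clause (w3) forces w3 = true.
Now (NOT w3) is unsatisfied and unit — conflict.
Undo w4 and try w4 = true.
Unit clause (w6) forces w6 = true.
Now (NOT w6) is unsatisfied and unit — conflict.
Neither w4 = true nor w4 = false works.
Undo w1 and try w1 = true.
Unit clause (NOT w3) forces w3 = false.
Unit clause (w4) forces w4 = true.
Unit clause (w2) forces w2 = true.
Now (NOT w2) is unsatisfied and unit — conflict.
Neither w1 = true nor w1 = false works.
Undo w5 and try w5 = false.
Suppose w2 = false.
Unit clause (w3) forces w3 = true.
Unit clause (NOT w4) forces w4 = false.
Now (w4) is unsatisfied and unit — conflict.
Undo w2 and try w2 = true.
Unit clause (NOT w1) forces w1 = false.
Now (w1) is unsatisfied and unit — conflict.
Neither w2 = true nor w2 = false works.
Neither w5 = true nor w5 = false works.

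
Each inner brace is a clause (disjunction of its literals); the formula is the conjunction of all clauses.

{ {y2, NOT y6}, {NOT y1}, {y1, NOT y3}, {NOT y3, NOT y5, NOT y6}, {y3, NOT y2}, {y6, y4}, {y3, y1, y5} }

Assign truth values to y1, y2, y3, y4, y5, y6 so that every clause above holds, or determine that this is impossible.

(NOT y1) alone gives y1 = false.
(NOT y3) alone gives y3 = false.
(NOT y2) alone gives y2 = false.
(NOT y6) alone gives y6 = false.
(y4) alone gives y4 = true.
(y5) alone gives y5 = true.
Every clause now holds.

y1: false,  y2: false,  y3: false,  y4: true,  y5: true,  y6: false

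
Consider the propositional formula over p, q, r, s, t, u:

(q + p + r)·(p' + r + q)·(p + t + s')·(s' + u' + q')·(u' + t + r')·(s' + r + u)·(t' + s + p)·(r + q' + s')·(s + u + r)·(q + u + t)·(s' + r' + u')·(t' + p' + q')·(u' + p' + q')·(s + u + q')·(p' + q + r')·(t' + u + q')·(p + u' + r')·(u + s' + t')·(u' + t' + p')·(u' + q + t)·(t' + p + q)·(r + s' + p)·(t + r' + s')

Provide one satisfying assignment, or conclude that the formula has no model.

p ↦ 0, q ↦ 1, r ↦ 0, s ↦ 0, t ↦ 0, u ↦ 1

Suppose q = 1.
Suppose s = 0.
The clause (u) is unit, so u = 1.
The clause (p') is unit, so p = 0.
The clause (t') is unit, so t = 0.
The clause (r') is unit, so r = 0.
Every clause now holds.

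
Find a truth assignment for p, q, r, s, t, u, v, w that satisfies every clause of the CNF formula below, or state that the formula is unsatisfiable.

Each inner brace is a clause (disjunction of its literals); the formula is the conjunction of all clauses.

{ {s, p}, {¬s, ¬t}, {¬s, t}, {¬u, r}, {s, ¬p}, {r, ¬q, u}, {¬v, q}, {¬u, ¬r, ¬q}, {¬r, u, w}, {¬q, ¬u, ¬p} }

UNSATISFIABLE

Branch on s: set s = True.
The clause (¬t) is unit, so t = False.
But (t) is also a unit clause — contradiction.
So s must be the other value — set s = False.
The clause (p) is unit, so p = True.
But (¬p) is also a unit clause — contradiction.
Both values of s lead to a conflict.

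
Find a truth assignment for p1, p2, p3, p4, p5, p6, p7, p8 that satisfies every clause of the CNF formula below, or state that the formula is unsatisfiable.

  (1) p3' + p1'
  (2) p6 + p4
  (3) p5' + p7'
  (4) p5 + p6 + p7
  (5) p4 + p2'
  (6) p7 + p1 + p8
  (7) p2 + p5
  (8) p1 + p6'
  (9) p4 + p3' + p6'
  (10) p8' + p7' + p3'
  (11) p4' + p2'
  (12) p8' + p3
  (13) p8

p1=0,  p2=0,  p3=1,  p4=1,  p5=1,  p6=0,  p7=0,  p8=1

The clause (p8) is unit, so p8 = 1.
The clause (p3) is unit, so p3 = 1.
The clause (p1') is unit, so p1 = 0.
The clause (p6') is unit, so p6 = 0.
The clause (p4) is unit, so p4 = 1.
The clause (p7') is unit, so p7 = 0.
The clause (p5) is unit, so p5 = 1.
The clause (p2') is unit, so p2 = 0.
All clauses are satisfied.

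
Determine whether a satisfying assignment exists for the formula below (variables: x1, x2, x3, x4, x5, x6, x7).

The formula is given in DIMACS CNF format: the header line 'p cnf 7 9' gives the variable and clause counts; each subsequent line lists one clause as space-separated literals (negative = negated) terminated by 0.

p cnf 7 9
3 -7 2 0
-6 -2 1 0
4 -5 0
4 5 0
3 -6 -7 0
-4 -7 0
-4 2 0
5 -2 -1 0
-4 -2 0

No

Branch on x4: set x4 = True.
The clause (¬x7) is unit, so x7 = False.
The clause (x2) is unit, so x2 = True.
That conflicts with the unit clause (¬x2).
Backtrack on x4: now try x4 = False.
The clause (¬x5) is unit, so x5 = False.
That conflicts with the unit clause (x5).
Either choice for x4 ends in contradiction.
No assignment satisfies every clause.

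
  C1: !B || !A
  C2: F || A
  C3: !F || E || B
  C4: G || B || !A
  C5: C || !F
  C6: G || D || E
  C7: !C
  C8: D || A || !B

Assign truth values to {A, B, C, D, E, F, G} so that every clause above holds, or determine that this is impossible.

A ↦ true, B ↦ false, C ↦ false, D ↦ false, E ↦ false, F ↦ false, G ↦ true

(!C) alone gives C = false.
(!F) alone gives F = false.
(A) alone gives A = true.
(!B) alone gives B = false.
(G) alone gives G = true.
No clause remains; D, E are free.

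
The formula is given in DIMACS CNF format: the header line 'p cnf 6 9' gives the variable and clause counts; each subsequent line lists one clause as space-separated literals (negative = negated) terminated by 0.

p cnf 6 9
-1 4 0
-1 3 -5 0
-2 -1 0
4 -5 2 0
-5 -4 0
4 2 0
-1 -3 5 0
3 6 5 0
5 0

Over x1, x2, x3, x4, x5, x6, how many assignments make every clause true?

There are 2^6 = 64 truth assignments over (x1, x2, x3, x4, x5, x6).
Split on x3. With x3 = True, the clauses containing x3 are satisfied and ¬x3 drops from the rest; 2 of the 2^5 = 32 assignments to the other variables satisfy what remains.
With x3 = False, by the same count on the reduced clause set, 2 assignments work.
Total: 2 + 2 = 4.

4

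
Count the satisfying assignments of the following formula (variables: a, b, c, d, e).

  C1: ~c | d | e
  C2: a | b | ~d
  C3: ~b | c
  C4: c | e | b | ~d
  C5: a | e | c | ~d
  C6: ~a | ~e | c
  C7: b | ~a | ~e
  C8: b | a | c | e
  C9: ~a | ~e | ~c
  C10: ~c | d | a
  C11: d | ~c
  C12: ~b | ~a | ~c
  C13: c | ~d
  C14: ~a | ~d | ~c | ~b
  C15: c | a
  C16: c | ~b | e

4

There are 2^5 = 32 truth assignments over (a, b, c, d, e).
Split on a. With a = 1, the clauses containing a are satisfied and ~a drops from the rest; 2 of the 2^4 = 16 assignments to the other variables satisfy what remains.
With a = 0, by the same count on the reduced clause set, 2 assignments work.
Total: 2 + 2 = 4.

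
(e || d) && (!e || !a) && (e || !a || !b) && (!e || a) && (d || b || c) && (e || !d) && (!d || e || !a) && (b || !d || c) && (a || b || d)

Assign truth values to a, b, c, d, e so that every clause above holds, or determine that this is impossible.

UNSATISFIABLE

Suppose e = true.
(!a) alone gives a = false.
That conflicts with the unit clause (a).
Undo e and try e = false.
(d) alone gives d = true.
That conflicts with the unit clause (!d).
Both values of e lead to a conflict.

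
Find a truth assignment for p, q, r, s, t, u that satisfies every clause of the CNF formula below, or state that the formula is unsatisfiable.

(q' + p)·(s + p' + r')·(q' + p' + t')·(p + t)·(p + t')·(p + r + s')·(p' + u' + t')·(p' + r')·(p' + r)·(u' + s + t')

UNSATISFIABLE

Try q = 0.
Try p = 1.
Unit clause (r') forces r = 0.
But (r) is also a unit clause — contradiction.
That branch fails; take p = 0 instead.
Unit clause (t) forces t = 1.
But (t') is also a unit clause — contradiction.
Both values of p lead to a conflict.
That branch fails; take q = 1 instead.
Unit clause (p) forces p = 1.
Unit clause (t') forces t = 0.
Unit clause (r') forces r = 0.
But (r) is also a unit clause — contradiction.
Both values of q lead to a conflict.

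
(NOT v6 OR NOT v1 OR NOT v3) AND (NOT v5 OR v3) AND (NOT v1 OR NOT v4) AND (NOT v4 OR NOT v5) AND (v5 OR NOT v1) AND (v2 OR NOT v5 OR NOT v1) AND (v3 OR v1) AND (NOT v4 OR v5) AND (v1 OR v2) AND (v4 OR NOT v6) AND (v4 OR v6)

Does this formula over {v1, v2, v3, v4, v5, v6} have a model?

Try v5 = false.
From the singleton clause (NOT v1), v1 = false.
From the singleton clause (v3), v3 = true.
From the singleton clause (NOT v4), v4 = false.
From the singleton clause (v2), v2 = true.
From the singleton clause (NOT v6), v6 = false.
But (v6) is also a unit clause — contradiction.
Backtrack on v5: now try v5 = true.
From the singleton clause (v3), v3 = true.
From the singleton clause (NOT v4), v4 = false.
From the singleton clause (NOT v6), v6 = false.
But (v6) is also a unit clause — contradiction.
Either choice for v5 ends in contradiction.
No assignment satisfies every clause.

Unsatisfiable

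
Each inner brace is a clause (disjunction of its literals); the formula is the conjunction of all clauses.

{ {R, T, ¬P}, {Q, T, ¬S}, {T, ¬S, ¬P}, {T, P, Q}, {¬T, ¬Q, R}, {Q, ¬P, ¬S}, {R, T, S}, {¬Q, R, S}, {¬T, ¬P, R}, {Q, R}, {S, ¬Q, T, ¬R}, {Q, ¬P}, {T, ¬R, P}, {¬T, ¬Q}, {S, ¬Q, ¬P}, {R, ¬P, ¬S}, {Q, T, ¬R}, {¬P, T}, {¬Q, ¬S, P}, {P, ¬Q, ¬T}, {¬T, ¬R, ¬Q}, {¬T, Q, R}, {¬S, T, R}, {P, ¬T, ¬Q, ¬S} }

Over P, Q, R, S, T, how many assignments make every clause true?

2

There are 2^5 = 32 truth assignments over (P, Q, R, S, T).
Split on P. With P = True, the clauses containing P are satisfied and ¬P drops from the rest; 0 of the 2^4 = 16 assignments to the other variables satisfy what remains.
With P = False, by the same count on the reduced clause set, 2 assignments work.
Total: 0 + 2 = 2.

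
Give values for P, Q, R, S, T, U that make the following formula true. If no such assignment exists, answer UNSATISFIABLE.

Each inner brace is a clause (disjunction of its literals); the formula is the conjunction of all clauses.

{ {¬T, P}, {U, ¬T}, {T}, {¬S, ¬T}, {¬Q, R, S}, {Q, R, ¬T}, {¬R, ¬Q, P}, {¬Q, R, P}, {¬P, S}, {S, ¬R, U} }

UNSATISFIABLE

From the singleton clause (T), T = True.
From the singleton clause (P), P = True.
From the singleton clause (U), U = True.
From the singleton clause (¬S), S = False.
Now (S) is unsatisfied and unit — conflict.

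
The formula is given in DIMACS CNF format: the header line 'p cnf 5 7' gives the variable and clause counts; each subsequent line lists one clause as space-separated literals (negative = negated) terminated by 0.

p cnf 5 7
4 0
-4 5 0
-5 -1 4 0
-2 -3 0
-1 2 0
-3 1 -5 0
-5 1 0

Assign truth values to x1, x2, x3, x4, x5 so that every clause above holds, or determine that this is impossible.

The clause (x4) is unit, so x4 = True.
The clause (x5) is unit, so x5 = True.
The clause (x1) is unit, so x1 = True.
The clause (x2) is unit, so x2 = True.
The clause (¬x3) is unit, so x3 = False.
This assignment satisfies each clause.

x1 ↦ True, x2 ↦ True, x3 ↦ False, x4 ↦ True, x5 ↦ True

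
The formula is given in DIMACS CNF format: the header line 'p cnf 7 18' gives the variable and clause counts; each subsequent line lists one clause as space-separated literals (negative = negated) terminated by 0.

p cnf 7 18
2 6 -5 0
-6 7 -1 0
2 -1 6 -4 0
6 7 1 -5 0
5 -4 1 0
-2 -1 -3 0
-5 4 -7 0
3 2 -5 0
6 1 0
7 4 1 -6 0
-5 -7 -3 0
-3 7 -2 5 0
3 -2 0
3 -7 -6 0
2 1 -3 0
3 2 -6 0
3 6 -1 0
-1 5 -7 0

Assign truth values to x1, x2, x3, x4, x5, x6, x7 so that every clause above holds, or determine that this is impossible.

Suppose x6 = True.
Suppose x7 = True.
Unit clause (x3) forces x3 = True.
Unit clause (¬x5) forces x5 = False.
Unit clause (¬x1) forces x1 = False.
Unit clause (¬x4) forces x4 = False.
Unit clause (x2) forces x2 = True.
Every clause now holds.

x1: False,  x2: True,  x3: True,  x4: False,  x5: False,  x6: True,  x7: True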